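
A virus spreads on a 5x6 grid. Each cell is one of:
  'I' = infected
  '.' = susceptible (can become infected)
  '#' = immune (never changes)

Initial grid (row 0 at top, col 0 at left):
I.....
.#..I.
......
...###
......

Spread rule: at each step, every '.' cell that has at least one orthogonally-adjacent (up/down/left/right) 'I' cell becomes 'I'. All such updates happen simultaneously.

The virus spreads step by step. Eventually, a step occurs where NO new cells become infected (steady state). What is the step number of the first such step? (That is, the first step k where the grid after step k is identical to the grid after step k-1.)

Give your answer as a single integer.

Step 0 (initial): 2 infected
Step 1: +6 new -> 8 infected
Step 2: +7 new -> 15 infected
Step 3: +3 new -> 18 infected
Step 4: +3 new -> 21 infected
Step 5: +2 new -> 23 infected
Step 6: +1 new -> 24 infected
Step 7: +1 new -> 25 infected
Step 8: +1 new -> 26 infected
Step 9: +0 new -> 26 infected

Answer: 9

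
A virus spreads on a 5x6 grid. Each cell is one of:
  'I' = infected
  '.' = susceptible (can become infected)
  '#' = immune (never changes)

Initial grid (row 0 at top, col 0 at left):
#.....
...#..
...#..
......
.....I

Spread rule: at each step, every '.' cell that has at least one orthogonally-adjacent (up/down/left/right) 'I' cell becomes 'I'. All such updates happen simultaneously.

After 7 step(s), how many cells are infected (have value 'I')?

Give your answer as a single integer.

Answer: 25

Derivation:
Step 0 (initial): 1 infected
Step 1: +2 new -> 3 infected
Step 2: +3 new -> 6 infected
Step 3: +4 new -> 10 infected
Step 4: +4 new -> 14 infected
Step 5: +4 new -> 18 infected
Step 6: +4 new -> 22 infected
Step 7: +3 new -> 25 infected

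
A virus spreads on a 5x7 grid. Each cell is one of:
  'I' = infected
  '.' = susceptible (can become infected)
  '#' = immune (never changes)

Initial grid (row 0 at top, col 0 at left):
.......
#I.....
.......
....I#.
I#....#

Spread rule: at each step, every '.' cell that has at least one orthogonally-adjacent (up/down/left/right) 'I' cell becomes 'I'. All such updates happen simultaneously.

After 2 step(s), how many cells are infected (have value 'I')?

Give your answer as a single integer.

Step 0 (initial): 3 infected
Step 1: +7 new -> 10 infected
Step 2: +12 new -> 22 infected

Answer: 22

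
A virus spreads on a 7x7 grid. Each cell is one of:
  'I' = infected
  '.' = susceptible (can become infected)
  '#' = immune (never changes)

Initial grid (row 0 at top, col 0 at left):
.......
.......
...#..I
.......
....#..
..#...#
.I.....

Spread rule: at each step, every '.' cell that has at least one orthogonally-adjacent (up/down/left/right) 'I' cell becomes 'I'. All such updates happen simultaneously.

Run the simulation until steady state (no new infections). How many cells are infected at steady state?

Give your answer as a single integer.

Answer: 45

Derivation:
Step 0 (initial): 2 infected
Step 1: +6 new -> 8 infected
Step 2: +8 new -> 16 infected
Step 3: +9 new -> 25 infected
Step 4: +10 new -> 35 infected
Step 5: +6 new -> 41 infected
Step 6: +3 new -> 44 infected
Step 7: +1 new -> 45 infected
Step 8: +0 new -> 45 infected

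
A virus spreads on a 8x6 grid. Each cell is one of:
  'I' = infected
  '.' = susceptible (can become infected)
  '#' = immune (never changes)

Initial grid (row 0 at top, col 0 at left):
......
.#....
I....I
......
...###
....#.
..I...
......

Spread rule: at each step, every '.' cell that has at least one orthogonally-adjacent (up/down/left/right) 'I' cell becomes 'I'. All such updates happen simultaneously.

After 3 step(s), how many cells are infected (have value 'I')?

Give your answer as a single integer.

Step 0 (initial): 3 infected
Step 1: +10 new -> 13 infected
Step 2: +15 new -> 28 infected
Step 3: +11 new -> 39 infected

Answer: 39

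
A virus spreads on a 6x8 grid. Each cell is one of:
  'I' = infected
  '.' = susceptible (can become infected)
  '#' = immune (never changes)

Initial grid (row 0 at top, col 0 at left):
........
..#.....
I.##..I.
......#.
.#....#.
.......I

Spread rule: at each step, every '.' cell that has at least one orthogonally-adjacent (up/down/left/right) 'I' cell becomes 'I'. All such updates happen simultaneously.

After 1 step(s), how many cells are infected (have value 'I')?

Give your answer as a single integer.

Answer: 11

Derivation:
Step 0 (initial): 3 infected
Step 1: +8 new -> 11 infected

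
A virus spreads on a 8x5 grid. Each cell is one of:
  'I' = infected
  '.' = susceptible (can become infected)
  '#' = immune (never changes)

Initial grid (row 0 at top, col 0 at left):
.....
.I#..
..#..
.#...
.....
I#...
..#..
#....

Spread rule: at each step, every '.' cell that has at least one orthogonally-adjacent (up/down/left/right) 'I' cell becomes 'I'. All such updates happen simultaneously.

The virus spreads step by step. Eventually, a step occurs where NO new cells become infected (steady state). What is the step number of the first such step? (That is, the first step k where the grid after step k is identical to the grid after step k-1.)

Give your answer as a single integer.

Step 0 (initial): 2 infected
Step 1: +5 new -> 7 infected
Step 2: +6 new -> 13 infected
Step 3: +3 new -> 16 infected
Step 4: +6 new -> 22 infected
Step 5: +6 new -> 28 infected
Step 6: +5 new -> 33 infected
Step 7: +1 new -> 34 infected
Step 8: +0 new -> 34 infected

Answer: 8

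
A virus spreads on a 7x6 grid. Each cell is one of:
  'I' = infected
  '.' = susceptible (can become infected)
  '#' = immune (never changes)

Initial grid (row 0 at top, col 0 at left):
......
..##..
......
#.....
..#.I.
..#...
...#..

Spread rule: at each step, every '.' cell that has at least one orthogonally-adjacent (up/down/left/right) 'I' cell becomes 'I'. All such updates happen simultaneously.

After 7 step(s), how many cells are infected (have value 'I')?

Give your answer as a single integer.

Answer: 33

Derivation:
Step 0 (initial): 1 infected
Step 1: +4 new -> 5 infected
Step 2: +6 new -> 11 infected
Step 3: +5 new -> 16 infected
Step 4: +4 new -> 20 infected
Step 5: +4 new -> 24 infected
Step 6: +5 new -> 29 infected
Step 7: +4 new -> 33 infected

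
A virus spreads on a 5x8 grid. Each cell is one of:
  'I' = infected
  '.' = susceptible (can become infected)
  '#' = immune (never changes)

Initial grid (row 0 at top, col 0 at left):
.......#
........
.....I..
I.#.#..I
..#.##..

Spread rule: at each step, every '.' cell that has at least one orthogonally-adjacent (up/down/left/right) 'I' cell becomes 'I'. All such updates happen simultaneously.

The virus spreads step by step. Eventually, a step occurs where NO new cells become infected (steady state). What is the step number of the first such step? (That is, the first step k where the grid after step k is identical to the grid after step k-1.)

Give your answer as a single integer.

Answer: 6

Derivation:
Step 0 (initial): 3 infected
Step 1: +10 new -> 13 infected
Step 2: +9 new -> 22 infected
Step 3: +7 new -> 29 infected
Step 4: +4 new -> 33 infected
Step 5: +1 new -> 34 infected
Step 6: +0 new -> 34 infected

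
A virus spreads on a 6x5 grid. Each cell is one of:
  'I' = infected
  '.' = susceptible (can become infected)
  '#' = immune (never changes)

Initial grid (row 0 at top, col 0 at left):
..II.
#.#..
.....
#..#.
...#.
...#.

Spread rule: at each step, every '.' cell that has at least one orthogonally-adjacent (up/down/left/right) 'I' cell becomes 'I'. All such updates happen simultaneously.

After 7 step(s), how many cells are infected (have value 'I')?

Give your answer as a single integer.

Step 0 (initial): 2 infected
Step 1: +3 new -> 5 infected
Step 2: +4 new -> 9 infected
Step 3: +3 new -> 12 infected
Step 4: +4 new -> 16 infected
Step 5: +3 new -> 19 infected
Step 6: +4 new -> 23 infected
Step 7: +1 new -> 24 infected

Answer: 24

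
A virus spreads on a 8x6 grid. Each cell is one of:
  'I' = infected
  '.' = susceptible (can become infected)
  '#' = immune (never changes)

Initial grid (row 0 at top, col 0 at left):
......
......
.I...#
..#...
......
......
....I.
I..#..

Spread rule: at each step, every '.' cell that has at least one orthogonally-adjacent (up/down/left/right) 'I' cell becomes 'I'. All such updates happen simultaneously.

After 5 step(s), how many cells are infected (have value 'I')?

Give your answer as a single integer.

Step 0 (initial): 3 infected
Step 1: +10 new -> 13 infected
Step 2: +14 new -> 27 infected
Step 3: +12 new -> 39 infected
Step 4: +3 new -> 42 infected
Step 5: +2 new -> 44 infected

Answer: 44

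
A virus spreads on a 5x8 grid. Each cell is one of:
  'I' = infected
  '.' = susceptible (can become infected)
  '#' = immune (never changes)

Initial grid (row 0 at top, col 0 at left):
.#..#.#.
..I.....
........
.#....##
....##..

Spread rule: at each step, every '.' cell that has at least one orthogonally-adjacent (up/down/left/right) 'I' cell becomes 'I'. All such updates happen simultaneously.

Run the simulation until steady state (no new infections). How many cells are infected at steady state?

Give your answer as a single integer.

Answer: 30

Derivation:
Step 0 (initial): 1 infected
Step 1: +4 new -> 5 infected
Step 2: +6 new -> 11 infected
Step 3: +6 new -> 17 infected
Step 4: +7 new -> 24 infected
Step 5: +4 new -> 28 infected
Step 6: +2 new -> 30 infected
Step 7: +0 new -> 30 infected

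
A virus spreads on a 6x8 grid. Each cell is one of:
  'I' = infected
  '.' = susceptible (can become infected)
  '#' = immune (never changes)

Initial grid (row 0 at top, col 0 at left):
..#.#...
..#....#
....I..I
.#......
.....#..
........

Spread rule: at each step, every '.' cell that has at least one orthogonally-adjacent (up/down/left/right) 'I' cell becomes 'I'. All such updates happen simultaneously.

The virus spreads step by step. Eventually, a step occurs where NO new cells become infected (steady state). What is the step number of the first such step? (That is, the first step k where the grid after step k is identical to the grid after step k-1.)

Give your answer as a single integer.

Answer: 8

Derivation:
Step 0 (initial): 2 infected
Step 1: +6 new -> 8 infected
Step 2: +9 new -> 17 infected
Step 3: +9 new -> 26 infected
Step 4: +7 new -> 33 infected
Step 5: +5 new -> 38 infected
Step 6: +3 new -> 41 infected
Step 7: +1 new -> 42 infected
Step 8: +0 new -> 42 infected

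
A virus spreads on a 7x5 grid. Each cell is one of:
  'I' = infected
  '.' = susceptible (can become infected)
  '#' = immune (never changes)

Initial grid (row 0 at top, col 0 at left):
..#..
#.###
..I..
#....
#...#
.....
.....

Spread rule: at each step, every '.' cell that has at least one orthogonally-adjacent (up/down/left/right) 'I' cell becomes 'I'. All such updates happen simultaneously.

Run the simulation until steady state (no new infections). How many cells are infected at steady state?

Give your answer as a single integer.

Step 0 (initial): 1 infected
Step 1: +3 new -> 4 infected
Step 2: +6 new -> 10 infected
Step 3: +5 new -> 15 infected
Step 4: +4 new -> 19 infected
Step 5: +4 new -> 23 infected
Step 6: +2 new -> 25 infected
Step 7: +0 new -> 25 infected

Answer: 25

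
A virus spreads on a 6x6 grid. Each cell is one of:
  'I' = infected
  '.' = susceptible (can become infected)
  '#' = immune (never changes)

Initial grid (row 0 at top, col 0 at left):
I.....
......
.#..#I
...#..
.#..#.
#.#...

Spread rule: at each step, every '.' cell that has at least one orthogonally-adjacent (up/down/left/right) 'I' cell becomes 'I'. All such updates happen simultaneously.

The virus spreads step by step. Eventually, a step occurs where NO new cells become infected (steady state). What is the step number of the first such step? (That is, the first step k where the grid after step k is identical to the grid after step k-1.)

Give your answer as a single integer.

Answer: 7

Derivation:
Step 0 (initial): 2 infected
Step 1: +4 new -> 6 infected
Step 2: +7 new -> 13 infected
Step 3: +6 new -> 19 infected
Step 4: +5 new -> 24 infected
Step 5: +2 new -> 26 infected
Step 6: +2 new -> 28 infected
Step 7: +0 new -> 28 infected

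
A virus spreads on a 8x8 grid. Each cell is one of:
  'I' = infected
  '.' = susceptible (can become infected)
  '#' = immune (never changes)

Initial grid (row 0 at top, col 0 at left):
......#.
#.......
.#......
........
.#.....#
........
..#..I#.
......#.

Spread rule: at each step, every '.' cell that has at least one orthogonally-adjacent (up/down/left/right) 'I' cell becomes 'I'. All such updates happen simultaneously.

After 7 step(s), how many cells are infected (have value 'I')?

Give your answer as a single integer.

Answer: 47

Derivation:
Step 0 (initial): 1 infected
Step 1: +3 new -> 4 infected
Step 2: +5 new -> 9 infected
Step 3: +6 new -> 15 infected
Step 4: +7 new -> 22 infected
Step 5: +9 new -> 31 infected
Step 6: +9 new -> 40 infected
Step 7: +7 new -> 47 infected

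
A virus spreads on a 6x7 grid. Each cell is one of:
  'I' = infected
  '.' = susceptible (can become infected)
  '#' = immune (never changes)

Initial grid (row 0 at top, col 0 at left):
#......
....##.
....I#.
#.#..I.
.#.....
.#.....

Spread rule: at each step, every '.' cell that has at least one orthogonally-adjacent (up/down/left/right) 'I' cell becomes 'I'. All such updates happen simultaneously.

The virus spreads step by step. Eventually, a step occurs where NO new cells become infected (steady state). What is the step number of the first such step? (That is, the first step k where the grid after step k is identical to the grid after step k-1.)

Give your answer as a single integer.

Answer: 6

Derivation:
Step 0 (initial): 2 infected
Step 1: +4 new -> 6 infected
Step 2: +7 new -> 13 infected
Step 3: +7 new -> 20 infected
Step 4: +8 new -> 28 infected
Step 5: +4 new -> 32 infected
Step 6: +0 new -> 32 infected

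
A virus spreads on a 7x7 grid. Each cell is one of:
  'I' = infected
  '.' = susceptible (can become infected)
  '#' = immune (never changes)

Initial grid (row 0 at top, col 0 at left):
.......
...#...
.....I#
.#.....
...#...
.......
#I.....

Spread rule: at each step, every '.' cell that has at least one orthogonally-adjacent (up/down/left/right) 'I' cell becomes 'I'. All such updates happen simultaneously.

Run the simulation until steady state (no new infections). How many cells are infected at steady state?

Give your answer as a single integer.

Step 0 (initial): 2 infected
Step 1: +5 new -> 7 infected
Step 2: +11 new -> 18 infected
Step 3: +11 new -> 29 infected
Step 4: +8 new -> 37 infected
Step 5: +4 new -> 41 infected
Step 6: +2 new -> 43 infected
Step 7: +1 new -> 44 infected
Step 8: +0 new -> 44 infected

Answer: 44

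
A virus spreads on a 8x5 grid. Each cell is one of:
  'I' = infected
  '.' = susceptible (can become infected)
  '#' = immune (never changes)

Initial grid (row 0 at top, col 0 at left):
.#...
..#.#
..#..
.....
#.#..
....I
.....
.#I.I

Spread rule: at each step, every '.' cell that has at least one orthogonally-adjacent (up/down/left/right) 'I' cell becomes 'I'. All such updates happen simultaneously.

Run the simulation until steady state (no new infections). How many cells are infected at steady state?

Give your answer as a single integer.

Answer: 33

Derivation:
Step 0 (initial): 3 infected
Step 1: +5 new -> 8 infected
Step 2: +5 new -> 13 infected
Step 3: +4 new -> 17 infected
Step 4: +5 new -> 22 infected
Step 5: +2 new -> 24 infected
Step 6: +3 new -> 27 infected
Step 7: +4 new -> 31 infected
Step 8: +1 new -> 32 infected
Step 9: +1 new -> 33 infected
Step 10: +0 new -> 33 infected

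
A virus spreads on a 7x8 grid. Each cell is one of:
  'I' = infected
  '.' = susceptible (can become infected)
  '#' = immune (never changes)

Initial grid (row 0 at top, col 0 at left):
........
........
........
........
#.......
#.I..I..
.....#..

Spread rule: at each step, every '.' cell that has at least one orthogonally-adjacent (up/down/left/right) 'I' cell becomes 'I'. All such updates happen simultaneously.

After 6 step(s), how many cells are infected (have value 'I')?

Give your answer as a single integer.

Answer: 51

Derivation:
Step 0 (initial): 2 infected
Step 1: +7 new -> 9 infected
Step 2: +11 new -> 20 infected
Step 3: +9 new -> 29 infected
Step 4: +8 new -> 37 infected
Step 5: +8 new -> 45 infected
Step 6: +6 new -> 51 infected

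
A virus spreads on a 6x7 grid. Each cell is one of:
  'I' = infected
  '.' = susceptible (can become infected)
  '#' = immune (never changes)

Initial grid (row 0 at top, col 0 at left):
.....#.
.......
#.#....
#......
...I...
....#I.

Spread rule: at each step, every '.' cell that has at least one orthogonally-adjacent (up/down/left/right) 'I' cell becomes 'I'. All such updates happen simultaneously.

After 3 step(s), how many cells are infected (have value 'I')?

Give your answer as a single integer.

Step 0 (initial): 2 infected
Step 1: +6 new -> 8 infected
Step 2: +7 new -> 15 infected
Step 3: +7 new -> 22 infected

Answer: 22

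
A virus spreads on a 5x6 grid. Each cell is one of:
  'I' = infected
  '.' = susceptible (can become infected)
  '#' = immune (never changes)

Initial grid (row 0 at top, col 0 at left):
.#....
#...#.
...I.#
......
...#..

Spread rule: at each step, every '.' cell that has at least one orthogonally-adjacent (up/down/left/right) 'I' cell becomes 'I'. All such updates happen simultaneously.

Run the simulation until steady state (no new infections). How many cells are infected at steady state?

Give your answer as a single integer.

Step 0 (initial): 1 infected
Step 1: +4 new -> 5 infected
Step 2: +5 new -> 10 infected
Step 3: +8 new -> 18 infected
Step 4: +4 new -> 22 infected
Step 5: +2 new -> 24 infected
Step 6: +0 new -> 24 infected

Answer: 24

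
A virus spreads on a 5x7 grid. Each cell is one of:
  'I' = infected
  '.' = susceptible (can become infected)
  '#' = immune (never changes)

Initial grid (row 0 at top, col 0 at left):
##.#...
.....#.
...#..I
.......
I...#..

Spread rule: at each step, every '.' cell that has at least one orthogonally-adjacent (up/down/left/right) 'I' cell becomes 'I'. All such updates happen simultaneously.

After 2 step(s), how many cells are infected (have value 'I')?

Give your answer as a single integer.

Step 0 (initial): 2 infected
Step 1: +5 new -> 7 infected
Step 2: +7 new -> 14 infected

Answer: 14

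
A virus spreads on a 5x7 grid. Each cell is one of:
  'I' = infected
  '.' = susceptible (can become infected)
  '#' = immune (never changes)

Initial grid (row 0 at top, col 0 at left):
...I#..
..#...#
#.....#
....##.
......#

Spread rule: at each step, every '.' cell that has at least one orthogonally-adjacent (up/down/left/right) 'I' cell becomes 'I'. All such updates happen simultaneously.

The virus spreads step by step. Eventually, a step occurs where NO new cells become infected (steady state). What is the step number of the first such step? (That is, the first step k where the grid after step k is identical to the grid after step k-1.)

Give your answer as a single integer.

Step 0 (initial): 1 infected
Step 1: +2 new -> 3 infected
Step 2: +3 new -> 6 infected
Step 3: +6 new -> 12 infected
Step 4: +6 new -> 18 infected
Step 5: +4 new -> 22 infected
Step 6: +3 new -> 25 infected
Step 7: +1 new -> 26 infected
Step 8: +0 new -> 26 infected

Answer: 8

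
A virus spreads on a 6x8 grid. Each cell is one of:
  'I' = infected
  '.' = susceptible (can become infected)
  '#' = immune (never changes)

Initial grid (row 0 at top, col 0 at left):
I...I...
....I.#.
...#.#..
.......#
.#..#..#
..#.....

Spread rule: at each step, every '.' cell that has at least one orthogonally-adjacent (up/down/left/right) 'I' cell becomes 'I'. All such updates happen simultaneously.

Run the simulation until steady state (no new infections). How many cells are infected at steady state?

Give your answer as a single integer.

Answer: 40

Derivation:
Step 0 (initial): 3 infected
Step 1: +7 new -> 10 infected
Step 2: +6 new -> 16 infected
Step 3: +6 new -> 22 infected
Step 4: +7 new -> 29 infected
Step 5: +7 new -> 36 infected
Step 6: +3 new -> 39 infected
Step 7: +1 new -> 40 infected
Step 8: +0 new -> 40 infected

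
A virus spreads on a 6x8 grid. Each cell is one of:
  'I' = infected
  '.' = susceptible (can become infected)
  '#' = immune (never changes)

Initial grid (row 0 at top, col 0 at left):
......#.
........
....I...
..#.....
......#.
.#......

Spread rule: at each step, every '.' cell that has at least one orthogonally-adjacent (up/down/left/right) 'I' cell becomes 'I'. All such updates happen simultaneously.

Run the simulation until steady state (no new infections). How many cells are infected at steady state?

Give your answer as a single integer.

Step 0 (initial): 1 infected
Step 1: +4 new -> 5 infected
Step 2: +8 new -> 13 infected
Step 3: +10 new -> 23 infected
Step 4: +9 new -> 32 infected
Step 5: +8 new -> 40 infected
Step 6: +3 new -> 43 infected
Step 7: +1 new -> 44 infected
Step 8: +0 new -> 44 infected

Answer: 44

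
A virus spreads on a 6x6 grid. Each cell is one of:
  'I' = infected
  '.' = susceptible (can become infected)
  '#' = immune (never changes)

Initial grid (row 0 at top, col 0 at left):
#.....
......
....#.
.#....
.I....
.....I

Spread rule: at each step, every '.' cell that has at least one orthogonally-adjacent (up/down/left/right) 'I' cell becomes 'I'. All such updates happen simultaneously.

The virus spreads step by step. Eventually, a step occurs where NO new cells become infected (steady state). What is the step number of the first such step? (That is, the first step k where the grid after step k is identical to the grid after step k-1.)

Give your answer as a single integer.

Answer: 7

Derivation:
Step 0 (initial): 2 infected
Step 1: +5 new -> 7 infected
Step 2: +8 new -> 15 infected
Step 3: +5 new -> 20 infected
Step 4: +5 new -> 25 infected
Step 5: +5 new -> 30 infected
Step 6: +3 new -> 33 infected
Step 7: +0 new -> 33 infected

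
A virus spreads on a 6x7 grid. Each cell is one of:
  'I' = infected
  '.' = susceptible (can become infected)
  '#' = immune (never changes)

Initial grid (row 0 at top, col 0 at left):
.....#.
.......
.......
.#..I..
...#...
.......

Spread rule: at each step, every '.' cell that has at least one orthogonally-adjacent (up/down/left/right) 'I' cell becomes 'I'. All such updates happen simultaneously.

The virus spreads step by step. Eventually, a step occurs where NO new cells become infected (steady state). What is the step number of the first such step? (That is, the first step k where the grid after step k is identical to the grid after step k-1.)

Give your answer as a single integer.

Answer: 8

Derivation:
Step 0 (initial): 1 infected
Step 1: +4 new -> 5 infected
Step 2: +7 new -> 12 infected
Step 3: +9 new -> 21 infected
Step 4: +7 new -> 28 infected
Step 5: +6 new -> 34 infected
Step 6: +4 new -> 38 infected
Step 7: +1 new -> 39 infected
Step 8: +0 new -> 39 infected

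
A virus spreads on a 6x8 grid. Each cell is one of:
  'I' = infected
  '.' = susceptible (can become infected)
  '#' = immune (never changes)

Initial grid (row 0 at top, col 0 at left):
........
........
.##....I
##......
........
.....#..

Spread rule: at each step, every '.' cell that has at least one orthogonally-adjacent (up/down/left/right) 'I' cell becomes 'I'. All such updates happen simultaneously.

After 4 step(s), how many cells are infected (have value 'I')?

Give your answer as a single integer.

Answer: 21

Derivation:
Step 0 (initial): 1 infected
Step 1: +3 new -> 4 infected
Step 2: +5 new -> 9 infected
Step 3: +6 new -> 15 infected
Step 4: +6 new -> 21 infected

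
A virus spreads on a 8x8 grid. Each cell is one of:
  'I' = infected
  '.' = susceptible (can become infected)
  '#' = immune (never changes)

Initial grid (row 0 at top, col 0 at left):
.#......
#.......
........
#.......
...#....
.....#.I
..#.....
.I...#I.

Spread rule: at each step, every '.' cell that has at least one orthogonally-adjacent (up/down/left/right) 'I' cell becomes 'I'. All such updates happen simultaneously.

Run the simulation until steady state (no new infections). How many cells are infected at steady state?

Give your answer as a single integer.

Step 0 (initial): 3 infected
Step 1: +8 new -> 11 infected
Step 2: +6 new -> 17 infected
Step 3: +9 new -> 26 infected
Step 4: +9 new -> 35 infected
Step 5: +6 new -> 41 infected
Step 6: +7 new -> 48 infected
Step 7: +4 new -> 52 infected
Step 8: +3 new -> 55 infected
Step 9: +1 new -> 56 infected
Step 10: +0 new -> 56 infected

Answer: 56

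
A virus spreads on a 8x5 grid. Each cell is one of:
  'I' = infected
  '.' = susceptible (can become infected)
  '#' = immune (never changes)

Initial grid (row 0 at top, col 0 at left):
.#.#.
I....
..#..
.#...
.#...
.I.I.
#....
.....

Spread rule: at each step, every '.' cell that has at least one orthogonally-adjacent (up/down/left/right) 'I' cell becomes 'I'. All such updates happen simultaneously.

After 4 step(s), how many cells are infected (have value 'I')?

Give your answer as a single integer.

Step 0 (initial): 3 infected
Step 1: +9 new -> 12 infected
Step 2: +11 new -> 23 infected
Step 3: +8 new -> 31 infected
Step 4: +2 new -> 33 infected

Answer: 33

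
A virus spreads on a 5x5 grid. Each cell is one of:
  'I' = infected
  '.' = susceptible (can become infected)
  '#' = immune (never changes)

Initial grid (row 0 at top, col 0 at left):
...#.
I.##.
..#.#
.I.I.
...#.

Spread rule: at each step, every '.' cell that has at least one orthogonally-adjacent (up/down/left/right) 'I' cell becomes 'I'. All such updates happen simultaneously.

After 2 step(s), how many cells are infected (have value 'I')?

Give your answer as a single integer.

Answer: 16

Derivation:
Step 0 (initial): 3 infected
Step 1: +9 new -> 12 infected
Step 2: +4 new -> 16 infected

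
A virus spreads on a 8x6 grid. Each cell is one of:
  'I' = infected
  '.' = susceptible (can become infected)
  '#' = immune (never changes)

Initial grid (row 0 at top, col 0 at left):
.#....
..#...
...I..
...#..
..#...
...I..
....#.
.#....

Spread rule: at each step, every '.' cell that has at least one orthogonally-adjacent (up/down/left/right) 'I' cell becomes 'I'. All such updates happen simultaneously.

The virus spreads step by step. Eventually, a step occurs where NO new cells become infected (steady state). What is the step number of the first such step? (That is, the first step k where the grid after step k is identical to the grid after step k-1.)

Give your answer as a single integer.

Answer: 6

Derivation:
Step 0 (initial): 2 infected
Step 1: +7 new -> 9 infected
Step 2: +11 new -> 20 infected
Step 3: +14 new -> 34 infected
Step 4: +6 new -> 40 infected
Step 5: +2 new -> 42 infected
Step 6: +0 new -> 42 infected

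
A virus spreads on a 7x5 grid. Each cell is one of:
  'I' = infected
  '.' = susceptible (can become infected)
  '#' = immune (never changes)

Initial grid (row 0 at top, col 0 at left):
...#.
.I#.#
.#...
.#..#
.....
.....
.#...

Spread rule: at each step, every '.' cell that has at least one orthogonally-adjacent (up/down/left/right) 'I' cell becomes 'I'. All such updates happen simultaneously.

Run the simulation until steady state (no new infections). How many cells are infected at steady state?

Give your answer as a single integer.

Answer: 27

Derivation:
Step 0 (initial): 1 infected
Step 1: +2 new -> 3 infected
Step 2: +3 new -> 6 infected
Step 3: +1 new -> 7 infected
Step 4: +1 new -> 8 infected
Step 5: +2 new -> 10 infected
Step 6: +3 new -> 13 infected
Step 7: +3 new -> 16 infected
Step 8: +5 new -> 21 infected
Step 9: +3 new -> 24 infected
Step 10: +3 new -> 27 infected
Step 11: +0 new -> 27 infected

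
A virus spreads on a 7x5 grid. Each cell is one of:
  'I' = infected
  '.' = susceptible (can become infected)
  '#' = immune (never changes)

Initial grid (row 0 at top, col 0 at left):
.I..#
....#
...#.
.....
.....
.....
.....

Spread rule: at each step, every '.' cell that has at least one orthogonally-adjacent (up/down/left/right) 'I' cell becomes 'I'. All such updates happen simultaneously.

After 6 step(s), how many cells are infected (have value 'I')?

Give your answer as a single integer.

Answer: 24

Derivation:
Step 0 (initial): 1 infected
Step 1: +3 new -> 4 infected
Step 2: +4 new -> 8 infected
Step 3: +4 new -> 12 infected
Step 4: +3 new -> 15 infected
Step 5: +4 new -> 19 infected
Step 6: +5 new -> 24 infected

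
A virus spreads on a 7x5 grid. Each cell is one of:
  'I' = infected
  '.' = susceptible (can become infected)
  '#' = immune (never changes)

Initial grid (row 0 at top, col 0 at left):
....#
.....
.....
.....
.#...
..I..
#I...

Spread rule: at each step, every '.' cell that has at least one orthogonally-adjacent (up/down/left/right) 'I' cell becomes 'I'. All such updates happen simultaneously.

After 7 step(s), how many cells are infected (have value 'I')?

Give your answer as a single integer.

Step 0 (initial): 2 infected
Step 1: +4 new -> 6 infected
Step 2: +5 new -> 11 infected
Step 3: +6 new -> 17 infected
Step 4: +5 new -> 22 infected
Step 5: +5 new -> 27 infected
Step 6: +4 new -> 31 infected
Step 7: +1 new -> 32 infected

Answer: 32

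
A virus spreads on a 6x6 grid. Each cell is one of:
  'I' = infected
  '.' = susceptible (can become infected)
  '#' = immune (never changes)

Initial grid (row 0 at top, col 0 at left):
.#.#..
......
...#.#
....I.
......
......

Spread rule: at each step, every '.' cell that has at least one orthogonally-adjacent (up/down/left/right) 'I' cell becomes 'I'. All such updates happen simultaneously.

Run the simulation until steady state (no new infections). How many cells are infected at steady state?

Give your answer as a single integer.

Step 0 (initial): 1 infected
Step 1: +4 new -> 5 infected
Step 2: +5 new -> 10 infected
Step 3: +8 new -> 18 infected
Step 4: +6 new -> 24 infected
Step 5: +5 new -> 29 infected
Step 6: +2 new -> 31 infected
Step 7: +1 new -> 32 infected
Step 8: +0 new -> 32 infected

Answer: 32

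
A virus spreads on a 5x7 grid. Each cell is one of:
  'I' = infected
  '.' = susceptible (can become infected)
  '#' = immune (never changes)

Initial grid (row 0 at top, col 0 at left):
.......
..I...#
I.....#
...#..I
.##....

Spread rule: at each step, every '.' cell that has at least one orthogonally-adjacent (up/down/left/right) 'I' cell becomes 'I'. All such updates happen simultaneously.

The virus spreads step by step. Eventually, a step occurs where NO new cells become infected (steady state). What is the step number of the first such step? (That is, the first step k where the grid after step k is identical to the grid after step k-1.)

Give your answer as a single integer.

Step 0 (initial): 3 infected
Step 1: +9 new -> 12 infected
Step 2: +11 new -> 23 infected
Step 3: +4 new -> 27 infected
Step 4: +2 new -> 29 infected
Step 5: +1 new -> 30 infected
Step 6: +0 new -> 30 infected

Answer: 6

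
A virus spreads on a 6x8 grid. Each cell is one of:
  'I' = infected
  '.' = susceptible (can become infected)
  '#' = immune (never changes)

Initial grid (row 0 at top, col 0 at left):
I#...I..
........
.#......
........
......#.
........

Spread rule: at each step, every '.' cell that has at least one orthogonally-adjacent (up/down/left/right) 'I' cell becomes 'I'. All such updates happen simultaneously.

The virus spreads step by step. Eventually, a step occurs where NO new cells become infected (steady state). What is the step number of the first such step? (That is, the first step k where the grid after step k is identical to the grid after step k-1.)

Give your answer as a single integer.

Answer: 8

Derivation:
Step 0 (initial): 2 infected
Step 1: +4 new -> 6 infected
Step 2: +7 new -> 13 infected
Step 3: +8 new -> 21 infected
Step 4: +8 new -> 29 infected
Step 5: +7 new -> 36 infected
Step 6: +6 new -> 42 infected
Step 7: +3 new -> 45 infected
Step 8: +0 new -> 45 infected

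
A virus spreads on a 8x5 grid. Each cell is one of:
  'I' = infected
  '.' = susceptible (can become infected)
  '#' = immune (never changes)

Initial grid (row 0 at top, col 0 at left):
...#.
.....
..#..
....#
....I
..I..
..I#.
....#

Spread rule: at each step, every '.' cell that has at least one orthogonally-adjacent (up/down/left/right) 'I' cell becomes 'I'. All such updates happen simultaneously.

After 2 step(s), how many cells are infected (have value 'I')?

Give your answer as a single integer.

Answer: 18

Derivation:
Step 0 (initial): 3 infected
Step 1: +7 new -> 10 infected
Step 2: +8 new -> 18 infected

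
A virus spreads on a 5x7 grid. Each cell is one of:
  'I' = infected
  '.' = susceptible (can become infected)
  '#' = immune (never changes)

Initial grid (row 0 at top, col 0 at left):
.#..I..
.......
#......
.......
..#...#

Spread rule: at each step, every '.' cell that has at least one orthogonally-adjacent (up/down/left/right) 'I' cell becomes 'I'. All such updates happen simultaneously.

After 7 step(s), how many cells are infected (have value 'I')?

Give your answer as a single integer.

Answer: 30

Derivation:
Step 0 (initial): 1 infected
Step 1: +3 new -> 4 infected
Step 2: +5 new -> 9 infected
Step 3: +5 new -> 14 infected
Step 4: +6 new -> 20 infected
Step 5: +6 new -> 26 infected
Step 6: +2 new -> 28 infected
Step 7: +2 new -> 30 infected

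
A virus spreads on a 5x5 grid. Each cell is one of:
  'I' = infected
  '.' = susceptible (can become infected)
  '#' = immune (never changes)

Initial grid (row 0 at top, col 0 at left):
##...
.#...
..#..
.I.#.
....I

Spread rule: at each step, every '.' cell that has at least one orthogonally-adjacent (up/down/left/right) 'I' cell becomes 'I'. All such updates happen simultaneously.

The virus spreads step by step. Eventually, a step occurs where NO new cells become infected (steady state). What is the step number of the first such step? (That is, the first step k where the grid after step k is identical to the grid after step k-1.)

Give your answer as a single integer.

Step 0 (initial): 2 infected
Step 1: +6 new -> 8 infected
Step 2: +4 new -> 12 infected
Step 3: +3 new -> 15 infected
Step 4: +2 new -> 17 infected
Step 5: +2 new -> 19 infected
Step 6: +1 new -> 20 infected
Step 7: +0 new -> 20 infected

Answer: 7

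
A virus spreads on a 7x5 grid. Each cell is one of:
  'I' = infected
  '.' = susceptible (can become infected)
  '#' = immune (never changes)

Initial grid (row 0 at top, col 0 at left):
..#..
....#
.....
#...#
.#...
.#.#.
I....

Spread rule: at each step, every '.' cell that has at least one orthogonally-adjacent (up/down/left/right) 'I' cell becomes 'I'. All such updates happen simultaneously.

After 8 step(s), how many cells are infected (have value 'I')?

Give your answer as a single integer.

Answer: 23

Derivation:
Step 0 (initial): 1 infected
Step 1: +2 new -> 3 infected
Step 2: +2 new -> 5 infected
Step 3: +2 new -> 7 infected
Step 4: +2 new -> 9 infected
Step 5: +3 new -> 12 infected
Step 6: +4 new -> 16 infected
Step 7: +3 new -> 19 infected
Step 8: +4 new -> 23 infected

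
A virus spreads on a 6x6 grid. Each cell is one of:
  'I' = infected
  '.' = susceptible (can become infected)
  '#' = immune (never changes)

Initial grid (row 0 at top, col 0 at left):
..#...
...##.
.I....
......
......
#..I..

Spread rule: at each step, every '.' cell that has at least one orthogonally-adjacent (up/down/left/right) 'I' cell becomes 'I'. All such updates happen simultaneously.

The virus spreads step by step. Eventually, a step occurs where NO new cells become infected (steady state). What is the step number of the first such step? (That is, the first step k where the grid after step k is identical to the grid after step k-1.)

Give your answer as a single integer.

Answer: 9

Derivation:
Step 0 (initial): 2 infected
Step 1: +7 new -> 9 infected
Step 2: +12 new -> 21 infected
Step 3: +5 new -> 26 infected
Step 4: +2 new -> 28 infected
Step 5: +1 new -> 29 infected
Step 6: +1 new -> 30 infected
Step 7: +1 new -> 31 infected
Step 8: +1 new -> 32 infected
Step 9: +0 new -> 32 infected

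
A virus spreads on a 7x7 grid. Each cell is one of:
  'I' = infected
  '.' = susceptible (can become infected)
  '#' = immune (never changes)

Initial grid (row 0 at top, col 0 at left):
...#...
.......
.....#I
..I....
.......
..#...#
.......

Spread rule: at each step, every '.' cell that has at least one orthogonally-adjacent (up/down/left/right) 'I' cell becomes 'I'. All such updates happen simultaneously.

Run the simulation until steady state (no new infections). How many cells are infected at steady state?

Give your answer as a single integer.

Step 0 (initial): 2 infected
Step 1: +6 new -> 8 infected
Step 2: +11 new -> 19 infected
Step 3: +12 new -> 31 infected
Step 4: +8 new -> 39 infected
Step 5: +5 new -> 44 infected
Step 6: +1 new -> 45 infected
Step 7: +0 new -> 45 infected

Answer: 45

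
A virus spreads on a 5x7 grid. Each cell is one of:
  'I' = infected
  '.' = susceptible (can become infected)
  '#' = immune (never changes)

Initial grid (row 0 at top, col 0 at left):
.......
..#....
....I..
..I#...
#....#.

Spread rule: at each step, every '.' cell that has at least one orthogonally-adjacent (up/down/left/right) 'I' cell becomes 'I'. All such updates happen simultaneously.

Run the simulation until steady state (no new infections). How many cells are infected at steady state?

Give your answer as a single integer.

Answer: 31

Derivation:
Step 0 (initial): 2 infected
Step 1: +7 new -> 9 infected
Step 2: +10 new -> 19 infected
Step 3: +6 new -> 25 infected
Step 4: +5 new -> 30 infected
Step 5: +1 new -> 31 infected
Step 6: +0 new -> 31 infected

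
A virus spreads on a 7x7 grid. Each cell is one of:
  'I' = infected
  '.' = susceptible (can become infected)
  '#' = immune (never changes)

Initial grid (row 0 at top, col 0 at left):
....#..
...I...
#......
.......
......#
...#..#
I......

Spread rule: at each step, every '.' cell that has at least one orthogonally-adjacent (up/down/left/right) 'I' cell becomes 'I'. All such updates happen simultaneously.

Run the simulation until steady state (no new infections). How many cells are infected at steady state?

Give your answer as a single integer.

Step 0 (initial): 2 infected
Step 1: +6 new -> 8 infected
Step 2: +9 new -> 17 infected
Step 3: +13 new -> 30 infected
Step 4: +8 new -> 38 infected
Step 5: +4 new -> 42 infected
Step 6: +2 new -> 44 infected
Step 7: +0 new -> 44 infected

Answer: 44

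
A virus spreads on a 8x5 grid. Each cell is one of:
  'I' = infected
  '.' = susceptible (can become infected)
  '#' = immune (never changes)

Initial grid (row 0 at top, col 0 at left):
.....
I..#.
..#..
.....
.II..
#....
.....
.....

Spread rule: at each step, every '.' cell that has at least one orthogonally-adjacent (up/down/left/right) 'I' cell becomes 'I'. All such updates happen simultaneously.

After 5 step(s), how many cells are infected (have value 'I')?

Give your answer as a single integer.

Step 0 (initial): 3 infected
Step 1: +9 new -> 12 infected
Step 2: +9 new -> 21 infected
Step 3: +8 new -> 29 infected
Step 4: +5 new -> 34 infected
Step 5: +3 new -> 37 infected

Answer: 37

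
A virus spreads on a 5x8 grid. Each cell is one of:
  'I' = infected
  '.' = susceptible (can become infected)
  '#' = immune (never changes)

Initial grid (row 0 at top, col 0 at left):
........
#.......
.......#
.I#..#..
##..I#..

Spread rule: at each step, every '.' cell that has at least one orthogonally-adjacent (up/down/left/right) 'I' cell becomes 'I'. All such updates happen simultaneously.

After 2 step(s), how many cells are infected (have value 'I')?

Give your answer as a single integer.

Step 0 (initial): 2 infected
Step 1: +4 new -> 6 infected
Step 2: +6 new -> 12 infected

Answer: 12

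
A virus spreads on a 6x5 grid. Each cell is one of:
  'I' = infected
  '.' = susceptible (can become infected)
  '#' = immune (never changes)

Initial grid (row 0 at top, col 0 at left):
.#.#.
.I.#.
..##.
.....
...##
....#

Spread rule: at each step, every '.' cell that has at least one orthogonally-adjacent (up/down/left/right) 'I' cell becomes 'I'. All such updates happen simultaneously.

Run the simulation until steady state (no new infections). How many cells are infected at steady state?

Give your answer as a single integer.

Answer: 22

Derivation:
Step 0 (initial): 1 infected
Step 1: +3 new -> 4 infected
Step 2: +4 new -> 8 infected
Step 3: +3 new -> 11 infected
Step 4: +4 new -> 15 infected
Step 5: +3 new -> 18 infected
Step 6: +2 new -> 20 infected
Step 7: +1 new -> 21 infected
Step 8: +1 new -> 22 infected
Step 9: +0 new -> 22 infected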